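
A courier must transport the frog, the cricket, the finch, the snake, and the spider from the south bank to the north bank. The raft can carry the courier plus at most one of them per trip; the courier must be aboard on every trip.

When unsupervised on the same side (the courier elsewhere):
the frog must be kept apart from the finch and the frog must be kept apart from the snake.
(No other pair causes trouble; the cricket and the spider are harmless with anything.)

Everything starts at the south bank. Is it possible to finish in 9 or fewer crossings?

No

Counting alone: the courier can take at most 1 across per trip to the north bank, so moving all 5 needs at least 5 loaded trips out, with a return between consecutive ones — at least 9 crossings.
The safety rule pushes this higher. Following every safe sequence of crossings, the most of the 5 that can be at the north bank as the raft arrives there on crossing 9 is 4 — never all 5.
So the move cannot be finished within 9 crossings. (The shortest complete plan takes 11:)
1. Courier goes to the north bank with the frog.
2. Courier goes back to the south bank alone.
3. Courier goes to the north bank with the cricket.
4. Courier goes back to the south bank alone.
5. Courier goes to the north bank with the finch.
6. Courier goes back to the south bank with the frog.
7. Courier goes to the north bank with the snake.
8. Courier goes back to the south bank alone.
9. Courier goes to the north bank with the spider.
10. Courier goes back to the south bank alone.
11. Courier goes to the north bank with the frog.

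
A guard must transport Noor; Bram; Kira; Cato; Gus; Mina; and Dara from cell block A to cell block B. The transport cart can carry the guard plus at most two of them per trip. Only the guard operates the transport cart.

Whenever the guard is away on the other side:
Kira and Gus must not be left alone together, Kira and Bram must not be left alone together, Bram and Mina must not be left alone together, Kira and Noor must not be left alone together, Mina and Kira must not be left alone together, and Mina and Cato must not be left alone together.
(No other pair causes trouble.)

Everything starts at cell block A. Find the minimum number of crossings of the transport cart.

Counting alone: the guard can take at most 2 across per trip to cell block B, so moving all 7 needs at least 4 loaded trips out, with a return between consecutive ones — at least 7 crossings.
The safety rule pushes this higher. Following every safe sequence of crossings, the most of the 7 that can be at cell block B as the transport cart arrives there on crossings 7, 9 is 5, 6 respectively — never all 7.
So no plan with fewer than 11 crossings exists, and this one achieves 11:
1. Guard goes to cell block B with Kira and Mina.
2. Guard goes back to cell block A with Kira.
3. Guard goes to cell block B with Kira and Noor.
4. Guard goes back to cell block A with Kira.
5. Guard goes to cell block B with Bram and Gus.
6. Guard goes back to cell block A with Bram.
7. Guard goes to cell block B with Bram and Cato.
8. Guard goes back to cell block A with Mina.
9. Guard goes to cell block B with Dara and Kira.
10. Guard goes back to cell block A with Kira.
11. Guard goes to cell block B with Kira and Mina.

11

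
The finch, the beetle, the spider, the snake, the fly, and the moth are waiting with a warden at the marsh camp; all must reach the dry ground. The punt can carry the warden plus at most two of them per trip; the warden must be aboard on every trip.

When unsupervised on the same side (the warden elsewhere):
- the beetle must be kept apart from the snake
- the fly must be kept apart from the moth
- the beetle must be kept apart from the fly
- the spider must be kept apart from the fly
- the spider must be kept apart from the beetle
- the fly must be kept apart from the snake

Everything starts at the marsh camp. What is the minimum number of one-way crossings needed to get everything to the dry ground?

Counting alone: the warden can take at most 2 across per trip to the dry ground, so moving all 6 needs at least 3 loaded trips out, with a return between consecutive ones — at least 5 crossings.
The safety rule pushes this higher. Following every safe sequence of crossings, the most of the 6 that can be at the dry ground as the punt arrives there on crossings 5, 7 is 4, 5 respectively — never all 6.
So no plan with fewer than 9 crossings exists, and this one achieves 9:
1. Warden goes to the dry ground with the beetle and the fly.  [the marsh camp: the finch, the moth, the snake, the spider | the dry ground: the beetle, the fly]
2. Warden goes back to the marsh camp with the beetle.  [the marsh camp: the beetle, the finch, the moth, the snake, the spider | the dry ground: the fly]
3. Warden goes to the dry ground with the beetle and the finch.  [the marsh camp: the moth, the snake, the spider | the dry ground: the beetle, the finch, the fly]
4. Warden goes back to the marsh camp with the beetle.  [the marsh camp: the beetle, the moth, the snake, the spider | the dry ground: the finch, the fly]
5. Warden goes to the dry ground with the beetle and the moth.  [the marsh camp: the snake, the spider | the dry ground: the beetle, the finch, the fly, the moth]
6. Warden goes back to the marsh camp with the fly.  [the marsh camp: the fly, the snake, the spider | the dry ground: the beetle, the finch, the moth]
7. Warden goes to the dry ground with the snake and the spider.  [the marsh camp: the fly | the dry ground: the beetle, the finch, the moth, the snake, the spider]
8. Warden goes back to the marsh camp with the beetle.  [the marsh camp: the beetle, the fly | the dry ground: the finch, the moth, the snake, the spider]
9. Warden goes to the dry ground with the beetle and the fly.  [the marsh camp: — | the dry ground: the beetle, the finch, the fly, the moth, the snake, the spider]

9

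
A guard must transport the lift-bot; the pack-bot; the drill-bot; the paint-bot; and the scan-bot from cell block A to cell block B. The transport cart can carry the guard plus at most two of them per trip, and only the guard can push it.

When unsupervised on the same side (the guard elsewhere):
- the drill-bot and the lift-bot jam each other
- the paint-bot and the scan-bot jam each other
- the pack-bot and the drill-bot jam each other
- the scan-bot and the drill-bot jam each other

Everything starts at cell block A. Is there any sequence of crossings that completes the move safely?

1. Guard goes to cell block B with the drill-bot and the paint-bot.  [cell block A: the lift-bot, the pack-bot, the scan-bot | cell block B: the drill-bot, the paint-bot]
2. Guard goes back to cell block A alone.  [cell block A: the lift-bot, the pack-bot, the scan-bot | cell block B: the drill-bot, the paint-bot]
3. Guard goes to cell block B with the lift-bot and the pack-bot.  [cell block A: the scan-bot | cell block B: the drill-bot, the lift-bot, the pack-bot, the paint-bot]
4. Guard goes back to cell block A with the drill-bot.  [cell block A: the drill-bot, the scan-bot | cell block B: the lift-bot, the pack-bot, the paint-bot]
5. Guard goes to cell block B with the drill-bot and the scan-bot.  [cell block A: — | cell block B: the drill-bot, the lift-bot, the pack-bot, the paint-bot, the scan-bot]

Yes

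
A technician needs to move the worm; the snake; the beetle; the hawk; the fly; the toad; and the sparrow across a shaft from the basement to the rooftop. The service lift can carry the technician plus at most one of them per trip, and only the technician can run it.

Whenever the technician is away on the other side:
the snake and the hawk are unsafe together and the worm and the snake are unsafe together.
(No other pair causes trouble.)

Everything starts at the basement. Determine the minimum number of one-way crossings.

15

Counting alone: the technician can take at most 1 across per trip to the rooftop, so moving all 7 needs at least 7 loaded trips out, with a return between consecutive ones — at least 13 crossings.
The safety rule pushes this higher. Following every safe sequence of crossings, the most of the 7 that can be at the rooftop as the service lift arrives there on crossing 13 is 6 — never all 7.
So no plan with fewer than 15 crossings exists, and this one achieves 15:
1. Technician goes to the rooftop with the snake.  [the basement: the beetle, the fly, the hawk, the sparrow, the toad, the worm | the rooftop: the snake]
2. Technician goes back to the basement alone.  [the basement: the beetle, the fly, the hawk, the sparrow, the toad, the worm | the rooftop: the snake]
3. Technician goes to the rooftop with the worm.  [the basement: the beetle, the fly, the hawk, the sparrow, the toad | the rooftop: the snake, the worm]
4. Technician goes back to the basement with the snake.  [the basement: the beetle, the fly, the hawk, the snake, the sparrow, the toad | the rooftop: the worm]
5. Technician goes to the rooftop with the hawk.  [the basement: the beetle, the fly, the snake, the sparrow, the toad | the rooftop: the hawk, the worm]
6. Technician goes back to the basement alone.  [the basement: the beetle, the fly, the snake, the sparrow, the toad | the rooftop: the hawk, the worm]
7. Technician goes to the rooftop with the beetle.  [the basement: the fly, the snake, the sparrow, the toad | the rooftop: the beetle, the hawk, the worm]
8. Technician goes back to the basement alone.  [the basement: the fly, the snake, the sparrow, the toad | the rooftop: the beetle, the hawk, the worm]
9. Technician goes to the rooftop with the fly.  [the basement: the snake, the sparrow, the toad | the rooftop: the beetle, the fly, the hawk, the worm]
10. Technician goes back to the basement alone.  [the basement: the snake, the sparrow, the toad | the rooftop: the beetle, the fly, the hawk, the worm]
11. Technician goes to the rooftop with the toad.  [the basement: the snake, the sparrow | the rooftop: the beetle, the fly, the hawk, the toad, the worm]
12. Technician goes back to the basement alone.  [the basement: the snake, the sparrow | the rooftop: the beetle, the fly, the hawk, the toad, the worm]
13. Technician goes to the rooftop with the sparrow.  [the basement: the snake | the rooftop: the beetle, the fly, the hawk, the sparrow, the toad, the worm]
14. Technician goes back to the basement alone.  [the basement: the snake | the rooftop: the beetle, the fly, the hawk, the sparrow, the toad, the worm]
15. Technician goes to the rooftop with the snake.  [the basement: — | the rooftop: the beetle, the fly, the hawk, the snake, the sparrow, the toad, the worm]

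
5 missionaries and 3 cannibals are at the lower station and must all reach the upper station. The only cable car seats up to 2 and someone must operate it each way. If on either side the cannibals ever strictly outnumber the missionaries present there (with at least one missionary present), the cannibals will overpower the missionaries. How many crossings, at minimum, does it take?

13

Counting alone: each trip to the upper station takes at most 2 across and each return brings at least 1 back, so after t trips out (and t−1 returns) at most 2t − (t−1) of the 8 are across; that first reaches 8 at t = 7, so at least 13 crossings are needed.
The plan below uses exactly 13 crossings, so it is optimal:
1. 2 cannibals → the upper station.  (the lower station: 5M 1C; the upper station: 0M 2C)
2. 1 cannibal ← the lower station.  (the lower station: 5M 2C; the upper station: 0M 1C)
3. 2 cannibals → the upper station.  (the lower station: 5M 0C; the upper station: 0M 3C)
4. 1 cannibal ← the lower station.  (the lower station: 5M 1C; the upper station: 0M 2C)
5. 2 missionaries → the upper station.  (the lower station: 3M 1C; the upper station: 2M 2C)
6. 1 cannibal ← the lower station.  (the lower station: 3M 2C; the upper station: 2M 1C)
7. 1 missionary and 1 cannibal → the upper station.  (the lower station: 2M 1C; the upper station: 3M 2C)
8. 1 cannibal ← the lower station.  (the lower station: 2M 2C; the upper station: 3M 1C)
9. 2 cannibals → the upper station.  (the lower station: 2M 0C; the upper station: 3M 3C)
10. 1 cannibal ← the lower station.  (the lower station: 2M 1C; the upper station: 3M 2C)
11. 1 missionary and 1 cannibal → the upper station.  (the lower station: 1M 0C; the upper station: 4M 3C)
12. 1 cannibal ← the lower station.  (the lower station: 1M 1C; the upper station: 4M 2C)
13. 1 missionary and 1 cannibal → the upper station.  (the lower station: 0M 0C; the upper station: 5M 3C)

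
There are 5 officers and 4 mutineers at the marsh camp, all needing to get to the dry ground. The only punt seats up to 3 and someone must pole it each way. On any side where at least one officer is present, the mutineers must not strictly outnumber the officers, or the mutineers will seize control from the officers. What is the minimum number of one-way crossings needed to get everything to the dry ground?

Counting alone: each trip to the dry ground takes at most 3 across and each return brings at least 1 back, so after t trips out (and t−1 returns) at most 3t − (t−1) of the 9 are across; that first reaches 9 at t = 4, so at least 7 crossings are needed.
The plan below uses exactly 7 crossings, so it is optimal:
1. 3 mutineers → the dry ground.  (the marsh camp: 5O 1M; the dry ground: 0O 3M)
2. 1 mutineer ← the marsh camp.  (the marsh camp: 5O 2M; the dry ground: 0O 2M)
3. 3 officers → the dry ground.  (the marsh camp: 2O 2M; the dry ground: 3O 2M)
4. 1 officer ← the marsh camp.  (the marsh camp: 3O 2M; the dry ground: 2O 2M)
5. 2 officers and 1 mutineer → the dry ground.  (the marsh camp: 1O 1M; the dry ground: 4O 3M)
6. 1 officer ← the marsh camp.  (the marsh camp: 2O 1M; the dry ground: 3O 3M)
7. 2 officers and 1 mutineer → the dry ground.  (the marsh camp: 0O 0M; the dry ground: 5O 4M)

7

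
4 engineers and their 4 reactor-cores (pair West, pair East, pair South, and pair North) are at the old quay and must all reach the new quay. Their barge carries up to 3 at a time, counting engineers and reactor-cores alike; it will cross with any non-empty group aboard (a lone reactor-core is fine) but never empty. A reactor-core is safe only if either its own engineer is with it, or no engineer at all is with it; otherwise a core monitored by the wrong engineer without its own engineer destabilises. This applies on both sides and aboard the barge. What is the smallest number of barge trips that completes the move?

9

Counting alone: each trip to the new quay takes at most 3 across and each return brings at least 1 back, so after t trips out (and t−1 returns) at most 3t − (t−1) of the 8 are across; that first reaches 8 at t = 4, so at least 7 crossings are needed.
The safety rule pushes this higher. Following every safe sequence of crossings, the most of the 8 that can be at the new quay as the barge arrives there on crossing 7 is 7 — never all 8.
So no plan with fewer than 9 crossings exists, and this one achieves 9:
1. engineer West and reactor-core West cross → the new quay.
2. engineer West crosses ← the old quay.
3. engineer East, engineer West, and reactor-core East cross → the new quay.
4. engineer West and reactor-core West cross ← the old quay.
5. engineer North, engineer South, and engineer West cross → the new quay.
6. reactor-core East crosses ← the old quay.
7. reactor-core East and reactor-core West cross → the new quay.
8. reactor-core West crosses ← the old quay.
9. reactor-core North, reactor-core South, and reactor-core West cross → the new quay.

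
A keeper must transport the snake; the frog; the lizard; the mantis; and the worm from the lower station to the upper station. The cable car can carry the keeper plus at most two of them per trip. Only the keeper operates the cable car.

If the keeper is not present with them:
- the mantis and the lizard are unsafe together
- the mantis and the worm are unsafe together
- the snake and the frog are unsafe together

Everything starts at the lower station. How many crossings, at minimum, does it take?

5

Counting alone: the keeper can take at most 2 across per trip to the upper station, so moving all 5 needs at least 3 loaded trips out, with a return between consecutive ones — at least 5 crossings.
The plan below uses exactly 5 crossings, so it is optimal:
1. Keeper goes to the upper station with the mantis and the snake.
2. Keeper goes back to the lower station alone.
3. Keeper goes to the upper station with the lizard and the worm.
4. Keeper goes back to the lower station with the mantis.
5. Keeper goes to the upper station with the frog and the mantis.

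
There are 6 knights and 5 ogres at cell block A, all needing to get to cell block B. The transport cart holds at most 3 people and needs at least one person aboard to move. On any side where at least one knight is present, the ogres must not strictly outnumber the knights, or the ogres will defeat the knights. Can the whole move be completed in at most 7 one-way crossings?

No

Counting alone: each trip to cell block B takes at most 3 across and each return brings at least 1 back, so after t trips out (and t−1 returns) at most 3t − (t−1) of the 11 are across; that first reaches 11 at t = 5, so at least 9 crossings are needed.
Since 7 < 9, 7 crossings cannot be enough. (The shortest complete plan in fact takes 9:)
1. 3 ogres → cell block B.  (cell block A: 6K 2O; cell block B: 0K 3O)
2. 1 ogre ← cell block A.  (cell block A: 6K 3O; cell block B: 0K 2O)
3. 3 knights → cell block B.  (cell block A: 3K 3O; cell block B: 3K 2O)
4. 1 knight ← cell block A.  (cell block A: 4K 3O; cell block B: 2K 2O)
5. 2 knights and 1 ogre → cell block B.  (cell block A: 2K 2O; cell block B: 4K 3O)
6. 1 knight ← cell block A.  (cell block A: 3K 2O; cell block B: 3K 3O)
7. 2 knights and 1 ogre → cell block B.  (cell block A: 1K 1O; cell block B: 5K 4O)
8. 1 knight ← cell block A.  (cell block A: 2K 1O; cell block B: 4K 4O)
9. 2 knights and 1 ogre → cell block B.  (cell block A: 0K 0O; cell block B: 6K 5O)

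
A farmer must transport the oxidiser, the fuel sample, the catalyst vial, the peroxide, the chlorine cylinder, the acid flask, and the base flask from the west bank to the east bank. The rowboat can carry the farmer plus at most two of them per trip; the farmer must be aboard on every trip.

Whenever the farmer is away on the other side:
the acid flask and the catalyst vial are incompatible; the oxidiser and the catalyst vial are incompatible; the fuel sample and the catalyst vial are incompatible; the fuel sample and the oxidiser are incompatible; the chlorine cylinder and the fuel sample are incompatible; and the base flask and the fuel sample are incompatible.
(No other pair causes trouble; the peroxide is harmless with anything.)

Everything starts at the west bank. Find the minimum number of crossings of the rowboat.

Counting alone: the farmer can take at most 2 across per trip to the east bank, so moving all 7 needs at least 4 loaded trips out, with a return between consecutive ones — at least 7 crossings.
The safety rule pushes this higher. Following every safe sequence of crossings, the most of the 7 that can be at the east bank as the rowboat arrives there on crossings 7, 9 is 5, 6 respectively — never all 7.
So no plan with fewer than 11 crossings exists, and this one achieves 11:
1. Farmer goes to the east bank with the catalyst vial and the fuel sample.
2. Farmer goes back to the west bank with the fuel sample.
3. Farmer goes to the east bank with the fuel sample and the peroxide.
4. Farmer goes back to the west bank with the fuel sample.
5. Farmer goes to the east bank with the chlorine cylinder and the fuel sample.
6. Farmer goes back to the west bank with the fuel sample.
7. Farmer goes to the east bank with the base flask and the oxidiser.
8. Farmer goes back to the west bank with the oxidiser.
9. Farmer goes to the east bank with the acid flask and the oxidiser.
10. Farmer goes back to the west bank with the catalyst vial.
11. Farmer goes to the east bank with the catalyst vial and the fuel sample.

11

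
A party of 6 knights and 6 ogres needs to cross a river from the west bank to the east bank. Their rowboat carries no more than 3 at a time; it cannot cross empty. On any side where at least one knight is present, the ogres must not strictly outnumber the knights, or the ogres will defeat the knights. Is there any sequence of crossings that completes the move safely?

Following every safe sequence of crossings from the start, the most of the 12 that can be at the east bank as the rowboat arrives there on crossings 1, 3, 5 is 3, 5, 6 respectively; the best ever achieved is 6 of 12.
From crossing 7 on, no configuration arises that was not already reachable earlier: only 17 distinct safe configurations (who is on which side, and where the rowboat is) can ever be reached, none of them has everyone across, and every continuation just revisits them. They are: 0 knights + 0 ogres across (rowboat back at the start); 0 knights + 1 ogre across (rowboat there); 0 knights + 1 ogre across (rowboat back at the start); 0 knights + 2 ogres across (rowboat there); 0 knights + 2 ogres across (rowboat back at the start); 0 knights + 3 ogres across (rowboat there); 0 knights + 3 ogres across (rowboat back at the start); 0 knights + 4 ogres across (rowboat there); 0 knights + 4 ogres across (rowboat back at the start); 0 knights + 5 ogres across (rowboat there); 0 knights + 5 ogres across (rowboat back at the start); 0 knights + 6 ogres across (rowboat there); 1 knight + 1 ogre across (rowboat there); 1 knight + 1 ogre across (rowboat back at the start); 2 knights + 2 ogres across (rowboat there); 2 knights + 2 ogres across (rowboat back at the start); 3 knights + 3 ogres across (rowboat there). So no valid plan exists.

No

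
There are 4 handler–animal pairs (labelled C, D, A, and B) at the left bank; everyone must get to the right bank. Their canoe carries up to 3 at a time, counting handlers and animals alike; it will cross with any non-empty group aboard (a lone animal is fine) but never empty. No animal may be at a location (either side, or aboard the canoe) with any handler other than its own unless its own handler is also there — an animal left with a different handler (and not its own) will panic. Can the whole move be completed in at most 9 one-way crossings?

Yes — this plan uses 9 crossings (≤ 9):
1. animal C and handler C cross → the right bank.
2. handler C crosses ← the left bank.
3. animal D, handler C, and handler D cross → the right bank.
4. animal C and handler C cross ← the left bank.
5. handler A, handler B, and handler C cross → the right bank.
6. animal D crosses ← the left bank.
7. animal C and animal D cross → the right bank.
8. animal C crosses ← the left bank.
9. animal A, animal B, and animal C cross → the right bank.

Yes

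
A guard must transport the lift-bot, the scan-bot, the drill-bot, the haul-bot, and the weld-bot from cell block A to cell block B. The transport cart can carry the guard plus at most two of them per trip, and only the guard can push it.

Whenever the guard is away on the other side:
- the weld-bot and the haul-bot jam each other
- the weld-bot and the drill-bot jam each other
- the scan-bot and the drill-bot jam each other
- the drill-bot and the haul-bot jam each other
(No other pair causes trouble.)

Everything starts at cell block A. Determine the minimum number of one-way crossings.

Counting alone: the guard can take at most 2 across per trip to cell block B, so moving all 5 needs at least 3 loaded trips out, with a return between consecutive ones — at least 5 crossings.
The safety rule pushes this higher. Following every safe sequence of crossings, the most of the 5 that can be at cell block B as the transport cart arrives there on crossing 5 is 4 — never all 5.
So no plan with fewer than 7 crossings exists, and this one achieves 7:
1. Guard goes to cell block B with the drill-bot and the haul-bot.
2. Guard goes back to cell block A with the drill-bot.
3. Guard goes to cell block B with the drill-bot and the lift-bot.
4. Guard goes back to cell block A with the drill-bot.
5. Guard goes to cell block B with the drill-bot and the scan-bot.
6. Guard goes back to cell block A with the drill-bot.
7. Guard goes to cell block B with the drill-bot and the weld-bot.

7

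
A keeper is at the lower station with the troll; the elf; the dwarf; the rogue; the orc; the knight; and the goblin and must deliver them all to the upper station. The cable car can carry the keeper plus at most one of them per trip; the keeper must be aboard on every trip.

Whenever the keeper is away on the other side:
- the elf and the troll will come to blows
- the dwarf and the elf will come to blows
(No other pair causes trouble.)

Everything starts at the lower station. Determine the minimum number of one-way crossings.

Counting alone: the keeper can take at most 1 across per trip to the upper station, so moving all 7 needs at least 7 loaded trips out, with a return between consecutive ones — at least 13 crossings.
The safety rule pushes this higher. Following every safe sequence of crossings, the most of the 7 that can be at the upper station as the cable car arrives there on crossing 13 is 6 — never all 7.
So no plan with fewer than 15 crossings exists, and this one achieves 15:
1. Keeper goes to the upper station with the elf.
2. Keeper goes back to the lower station alone.
3. Keeper goes to the upper station with the troll.
4. Keeper goes back to the lower station with the elf.
5. Keeper goes to the upper station with the dwarf.
6. Keeper goes back to the lower station alone.
7. Keeper goes to the upper station with the rogue.
8. Keeper goes back to the lower station alone.
9. Keeper goes to the upper station with the orc.
10. Keeper goes back to the lower station alone.
11. Keeper goes to the upper station with the knight.
12. Keeper goes back to the lower station alone.
13. Keeper goes to the upper station with the goblin.
14. Keeper goes back to the lower station alone.
15. Keeper goes to the upper station with the elf.

15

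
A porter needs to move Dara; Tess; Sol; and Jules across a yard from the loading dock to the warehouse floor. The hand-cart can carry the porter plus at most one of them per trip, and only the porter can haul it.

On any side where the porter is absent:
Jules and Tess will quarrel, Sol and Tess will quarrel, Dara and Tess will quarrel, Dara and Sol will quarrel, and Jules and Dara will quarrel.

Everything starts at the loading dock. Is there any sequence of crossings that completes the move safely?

No

Whatever the first load, the items left behind include a forbidden pair without the porter. No opening move is safe, so no plan exists.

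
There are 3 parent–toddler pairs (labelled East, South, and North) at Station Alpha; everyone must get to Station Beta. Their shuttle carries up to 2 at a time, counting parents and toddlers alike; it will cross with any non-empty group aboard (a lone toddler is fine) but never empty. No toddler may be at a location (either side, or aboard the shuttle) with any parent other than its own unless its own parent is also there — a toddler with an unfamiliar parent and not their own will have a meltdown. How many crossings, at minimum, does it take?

11

Counting alone: each trip to Station Beta takes at most 2 across and each return brings at least 1 back, so after t trips out (and t−1 returns) at most 2t − (t−1) of the 6 are across; that first reaches 6 at t = 5, so at least 9 crossings are needed.
The safety rule pushes this higher. Following every safe sequence of crossings, the most of the 6 that can be at Station Beta as the shuttle arrives there on crossing 9 is 5 — never all 6.
So no plan with fewer than 11 crossings exists, and this one achieves 11:
1. parent East and toddler East cross → Station Beta.
2. parent East crosses ← Station Alpha.
3. toddler North and toddler South cross → Station Beta.
4. toddler East crosses ← Station Alpha.
5. parent North and parent South cross → Station Beta.
6. parent South and toddler South cross ← Station Alpha.
7. parent East and parent South cross → Station Beta.
8. toddler North crosses ← Station Alpha.
9. toddler East and toddler South cross → Station Beta.
10. parent North crosses ← Station Alpha.
11. parent North and toddler North cross → Station Beta.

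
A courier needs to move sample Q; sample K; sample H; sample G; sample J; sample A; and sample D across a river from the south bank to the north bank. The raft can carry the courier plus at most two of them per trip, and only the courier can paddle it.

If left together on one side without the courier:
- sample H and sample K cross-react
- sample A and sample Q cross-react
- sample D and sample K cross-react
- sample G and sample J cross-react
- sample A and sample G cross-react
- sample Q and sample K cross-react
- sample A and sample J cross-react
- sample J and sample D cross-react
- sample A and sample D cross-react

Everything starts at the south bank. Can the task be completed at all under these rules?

No

Whatever the first load, the items left behind include a forbidden pair without the courier. No opening move is safe, so no plan exists.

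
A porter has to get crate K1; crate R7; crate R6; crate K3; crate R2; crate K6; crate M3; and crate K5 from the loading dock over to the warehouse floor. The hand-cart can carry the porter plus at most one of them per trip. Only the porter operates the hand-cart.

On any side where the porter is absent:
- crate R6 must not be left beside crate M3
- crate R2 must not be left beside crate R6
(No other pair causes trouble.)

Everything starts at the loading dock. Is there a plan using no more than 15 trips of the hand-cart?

Counting alone: the porter can take at most 1 across per trip to the warehouse floor, so moving all 8 needs at least 8 loaded trips out, with a return between consecutive ones — at least 15 crossings.
The safety rule pushes this higher. Following every safe sequence of crossings, the most of the 8 that can be at the warehouse floor as the hand-cart arrives there on crossing 15 is 7 — never all 8.
So the move cannot be finished within 15 crossings. (The shortest complete plan takes 17:)
1. Porter goes to the warehouse floor with crate R6.
2. Porter goes back to the loading dock alone.
3. Porter goes to the warehouse floor with crate K1.
4. Porter goes back to the loading dock alone.
5. Porter goes to the warehouse floor with crate R7.
6. Porter goes back to the loading dock alone.
7. Porter goes to the warehouse floor with crate K3.
8. Porter goes back to the loading dock alone.
9. Porter goes to the warehouse floor with crate R2.
10. Porter goes back to the loading dock with crate R6.
11. Porter goes to the warehouse floor with crate M3.
12. Porter goes back to the loading dock alone.
13. Porter goes to the warehouse floor with crate K6.
14. Porter goes back to the loading dock alone.
15. Porter goes to the warehouse floor with crate K5.
16. Porter goes back to the loading dock alone.
17. Porter goes to the warehouse floor with crate R6.

No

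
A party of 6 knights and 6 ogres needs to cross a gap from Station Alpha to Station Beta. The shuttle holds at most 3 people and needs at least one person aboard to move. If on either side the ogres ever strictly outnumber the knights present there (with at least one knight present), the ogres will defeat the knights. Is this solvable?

No

Following every safe sequence of crossings from the start, the most of the 12 that can be at Station Beta as the shuttle arrives there on crossings 1, 3, 5 is 3, 5, 6 respectively; the best ever achieved is 6 of 12.
From crossing 7 on, no configuration arises that was not already reachable earlier: only 17 distinct safe configurations (who is on which side, and where the shuttle is) can ever be reached, none of them has everyone across, and every continuation just revisits them. They are: 0 knights + 0 ogres across (shuttle back at the start); 0 knights + 1 ogre across (shuttle there); 0 knights + 1 ogre across (shuttle back at the start); 0 knights + 2 ogres across (shuttle there); 0 knights + 2 ogres across (shuttle back at the start); 0 knights + 3 ogres across (shuttle there); 0 knights + 3 ogres across (shuttle back at the start); 0 knights + 4 ogres across (shuttle there); 0 knights + 4 ogres across (shuttle back at the start); 0 knights + 5 ogres across (shuttle there); 0 knights + 5 ogres across (shuttle back at the start); 0 knights + 6 ogres across (shuttle there); 1 knight + 1 ogre across (shuttle there); 1 knight + 1 ogre across (shuttle back at the start); 2 knights + 2 ogres across (shuttle there); 2 knights + 2 ogres across (shuttle back at the start); 3 knights + 3 ogres across (shuttle there). So no valid plan exists.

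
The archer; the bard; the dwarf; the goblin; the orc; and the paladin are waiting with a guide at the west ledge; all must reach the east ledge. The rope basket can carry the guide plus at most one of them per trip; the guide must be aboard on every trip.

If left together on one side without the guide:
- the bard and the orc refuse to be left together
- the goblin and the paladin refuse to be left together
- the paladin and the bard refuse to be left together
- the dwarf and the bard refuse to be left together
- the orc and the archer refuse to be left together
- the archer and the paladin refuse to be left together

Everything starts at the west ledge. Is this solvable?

Whatever the first load, the items left behind include a forbidden pair without the guide. No opening move is safe, so no plan exists.

No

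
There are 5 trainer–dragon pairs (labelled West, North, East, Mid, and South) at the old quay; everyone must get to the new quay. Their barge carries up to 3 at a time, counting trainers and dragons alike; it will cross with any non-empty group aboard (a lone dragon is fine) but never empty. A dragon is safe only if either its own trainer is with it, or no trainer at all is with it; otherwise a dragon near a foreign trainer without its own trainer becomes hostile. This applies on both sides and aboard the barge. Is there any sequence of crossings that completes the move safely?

1. dragon West and trainer West cross → the new quay.
2. trainer West crosses ← the old quay.
3. dragon East, dragon Mid, and dragon North cross → the new quay.
4. dragon West crosses ← the old quay.
5. trainer East, trainer Mid, and trainer North cross → the new quay.
6. dragon North and trainer North cross ← the old quay.
7. trainer North, trainer South, and trainer West cross → the new quay.
8. dragon East crosses ← the old quay.
9. dragon North and dragon West cross → the new quay.
10. dragon West crosses ← the old quay.
11. dragon East, dragon South, and dragon West cross → the new quay.

Yes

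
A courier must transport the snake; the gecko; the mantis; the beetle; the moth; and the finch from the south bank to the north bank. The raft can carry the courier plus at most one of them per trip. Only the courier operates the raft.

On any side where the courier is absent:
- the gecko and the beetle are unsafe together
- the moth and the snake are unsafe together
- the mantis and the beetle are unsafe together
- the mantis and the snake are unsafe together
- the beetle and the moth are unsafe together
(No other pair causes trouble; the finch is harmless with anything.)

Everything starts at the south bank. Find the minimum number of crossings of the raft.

impossible

Whatever the first load, the items left behind include a forbidden pair without the courier. No opening move is safe, so no plan exists.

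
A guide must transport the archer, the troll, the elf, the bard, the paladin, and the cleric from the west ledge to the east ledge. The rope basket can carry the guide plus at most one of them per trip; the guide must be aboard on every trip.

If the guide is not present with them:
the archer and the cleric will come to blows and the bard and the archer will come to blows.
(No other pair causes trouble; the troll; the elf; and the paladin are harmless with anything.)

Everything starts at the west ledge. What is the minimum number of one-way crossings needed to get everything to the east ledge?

13

Counting alone: the guide can take at most 1 across per trip to the east ledge, so moving all 6 needs at least 6 loaded trips out, with a return between consecutive ones — at least 11 crossings.
The safety rule pushes this higher. Following every safe sequence of crossings, the most of the 6 that can be at the east ledge as the rope basket arrives there on crossing 11 is 5 — never all 6.
So no plan with fewer than 13 crossings exists, and this one achieves 13:
1. Guide goes to the east ledge with the archer.
2. Guide goes back to the west ledge alone.
3. Guide goes to the east ledge with the troll.
4. Guide goes back to the west ledge alone.
5. Guide goes to the east ledge with the elf.
6. Guide goes back to the west ledge alone.
7. Guide goes to the east ledge with the bard.
8. Guide goes back to the west ledge with the archer.
9. Guide goes to the east ledge with the cleric.
10. Guide goes back to the west ledge alone.
11. Guide goes to the east ledge with the paladin.
12. Guide goes back to the west ledge alone.
13. Guide goes to the east ledge with the archer.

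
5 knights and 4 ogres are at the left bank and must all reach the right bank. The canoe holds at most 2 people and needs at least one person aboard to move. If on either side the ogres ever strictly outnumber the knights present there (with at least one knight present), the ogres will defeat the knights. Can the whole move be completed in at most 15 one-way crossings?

Yes — this plan uses 15 crossings (≤ 15):
1. 2 ogres → the right bank.  (the left bank: 5K 2O; the right bank: 0K 2O)
2. 1 ogre ← the left bank.  (the left bank: 5K 3O; the right bank: 0K 1O)
3. 2 ogres → the right bank.  (the left bank: 5K 1O; the right bank: 0K 3O)
4. 1 ogre ← the left bank.  (the left bank: 5K 2O; the right bank: 0K 2O)
5. 2 knights → the right bank.  (the left bank: 3K 2O; the right bank: 2K 2O)
6. 1 ogre ← the left bank.  (the left bank: 3K 3O; the right bank: 2K 1O)
7. 1 knight and 1 ogre → the right bank.  (the left bank: 2K 2O; the right bank: 3K 2O)
8. 1 knight ← the left bank.  (the left bank: 3K 2O; the right bank: 2K 2O)
9. 1 knight and 1 ogre → the right bank.  (the left bank: 2K 1O; the right bank: 3K 3O)
10. 1 ogre ← the left bank.  (the left bank: 2K 2O; the right bank: 3K 2O)
11. 1 knight and 1 ogre → the right bank.  (the left bank: 1K 1O; the right bank: 4K 3O)
12. 1 knight ← the left bank.  (the left bank: 2K 1O; the right bank: 3K 3O)
13. 1 knight and 1 ogre → the right bank.  (the left bank: 1K 0O; the right bank: 4K 4O)
14. 1 ogre ← the left bank.  (the left bank: 1K 1O; the right bank: 4K 3O)
15. 1 knight and 1 ogre → the right bank.  (the left bank: 0K 0O; the right bank: 5K 4O)

Yes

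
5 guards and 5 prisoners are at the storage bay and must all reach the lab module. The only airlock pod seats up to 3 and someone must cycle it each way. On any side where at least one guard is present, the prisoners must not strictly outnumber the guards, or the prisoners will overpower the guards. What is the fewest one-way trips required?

Counting alone: each trip to the lab module takes at most 3 across and each return brings at least 1 back, so after t trips out (and t−1 returns) at most 3t − (t−1) of the 10 are across; that first reaches 10 at t = 5, so at least 9 crossings are needed.
The safety rule pushes this higher. Following every safe sequence of crossings, the most of the 10 that can be at the lab module as the airlock pod arrives there on crossing 9 is 9 — never all 10.
So no plan with fewer than 11 crossings exists, and this one achieves 11:
1. 2 prisoners → the lab module.  (the storage bay: 5G 3P; the lab module: 0G 2P)
2. 1 prisoner ← the storage bay.  (the storage bay: 5G 4P; the lab module: 0G 1P)
3. 3 prisoners → the lab module.  (the storage bay: 5G 1P; the lab module: 0G 4P)
4. 1 prisoner ← the storage bay.  (the storage bay: 5G 2P; the lab module: 0G 3P)
5. 3 guards → the lab module.  (the storage bay: 2G 2P; the lab module: 3G 3P)
6. 1 guard and 1 prisoner ← the storage bay.  (the storage bay: 3G 3P; the lab module: 2G 2P)
7. 3 guards → the lab module.  (the storage bay: 0G 3P; the lab module: 5G 2P)
8. 1 prisoner ← the storage bay.  (the storage bay: 0G 4P; the lab module: 5G 1P)
9. 2 prisoners → the lab module.  (the storage bay: 0G 2P; the lab module: 5G 3P)
10. 1 prisoner ← the storage bay.  (the storage bay: 0G 3P; the lab module: 5G 2P)
11. 3 prisoners → the lab module.  (the storage bay: 0G 0P; the lab module: 5G 5P)

11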